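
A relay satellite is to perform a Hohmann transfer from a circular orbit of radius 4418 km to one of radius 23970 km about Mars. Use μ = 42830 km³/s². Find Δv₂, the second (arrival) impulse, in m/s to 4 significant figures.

The Hohmann ellipse has a_t = (r₁ + r₂)/2 = 14194 km.
Circular speed at r = 23970 km: v_c = √(μ/r) = 1.33672 km/s.
Transfer-orbit speed at the same r (vis-viva, a = a_t): v_t = √[μ(2/r − 1/a_t)] = 0.745762 km/s.
Δv₂ = |v_t − v_c| = |0.745762 − 1.33672| = 0.5910 km/s.

Δv₂ = 591.0 m/s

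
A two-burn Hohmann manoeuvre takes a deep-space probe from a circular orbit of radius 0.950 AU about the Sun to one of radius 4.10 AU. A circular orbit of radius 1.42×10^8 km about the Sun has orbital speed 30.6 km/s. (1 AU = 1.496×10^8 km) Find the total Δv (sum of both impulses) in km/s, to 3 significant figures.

Δv = 14.1 km/s

From the circular-orbit relation v² = μ/r at r = 1.42×10^8 km: μ = v²r = (30.6)² × 1.42×10^8 = 1.32963×10^11 km³/s².
In km: r₁ = 0.950 × 1.496×10^8 = 1.4212×10^8 km; r₂ = 4.10 × 1.496×10^8 = 6.1336×10^8 km.
Semi-major axis of the transfer orbit: a_t = (1.4212×10^8 + 6.1336×10^8)/2 = 3.7774×10^8 km.
Circular speed at r₁: v₁ = √(μ/r₁) = √(1.32963×10^11/1.4212×10^8) = 30.587 km/s.
Transfer-orbit speed at r₁ (vis-viva): v_p = √[μ(2/r₁ − 1/a_t)] = 38.976 km/s.
First burn Δv₁ = |v_p − v₁| = 8.389 km/s.
Circular speed at r₂: v₂ = √(μ/r₂) = 14.723 km/s.
Transfer-orbit speed at r₂: v_a = √[μ(2/r₂ − 1/a_t)] = 9.0311 km/s.
Second burn Δv₂ = |v₂ − v_a| = 5.692 km/s.
Δv = Δv₁ + Δv₂ = 8.389 + 5.692 = 14.08 km/s.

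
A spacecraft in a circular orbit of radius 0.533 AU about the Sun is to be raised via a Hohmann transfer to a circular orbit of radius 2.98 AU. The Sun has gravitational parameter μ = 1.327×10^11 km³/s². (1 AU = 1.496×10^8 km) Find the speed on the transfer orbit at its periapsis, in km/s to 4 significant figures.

In km: r₁ = 0.533 × 1.496×10^8 = 7.97368×10^7 km; r₂ = 2.98 × 1.496×10^8 = 4.45808×10^8 km.
The Hohmann ellipse has a_t = (r₁ + r₂)/2 = 2.627724×10^8 km.
The periapsis of the transfer ellipse is at r = 7.97368×10^7 km.
Vis-viva: v = √[μ(2/r − 1/a_t)] = √[1.327×10^11 × (2/7.97368×10^7 − 1/2.627724×10^8)] = 53.14 km/s.

v = 53.14 km/s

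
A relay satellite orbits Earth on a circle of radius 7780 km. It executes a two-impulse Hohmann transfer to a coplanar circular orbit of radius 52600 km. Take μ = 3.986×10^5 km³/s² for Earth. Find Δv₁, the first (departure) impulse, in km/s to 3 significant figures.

Semi-major axis of the transfer orbit: a_t = (7780 + 52600)/2 = 30190 km.
Circular speed at r = 7780 km: v_c = √(μ/r) = 7.158 km/s.
Transfer-orbit speed at the same r (vis-viva, a = a_t): v_t = √[μ(2/r − 1/a_t)] = 9.448 km/s.
Δv₁ = |v_t − v_c| = |9.448 − 7.158| = 2.290 km/s.

Δv₁ = 2.29 km/s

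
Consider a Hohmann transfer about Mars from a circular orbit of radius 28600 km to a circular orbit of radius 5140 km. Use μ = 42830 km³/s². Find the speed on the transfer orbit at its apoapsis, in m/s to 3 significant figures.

Semi-major axis of the transfer orbit: a_t = (28600 + 5140)/2 = 16870 km.
The apoapsis of the transfer ellipse is at r = 28600 km.
Applying v² = μ(2/r − 1/a_t): v = 0.6755 km/s.

v = 675 m/s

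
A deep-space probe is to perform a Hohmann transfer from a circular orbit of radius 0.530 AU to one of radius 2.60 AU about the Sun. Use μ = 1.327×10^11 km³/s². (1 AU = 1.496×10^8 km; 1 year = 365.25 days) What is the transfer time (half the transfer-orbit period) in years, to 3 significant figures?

In km: r₁ = 0.530 × 1.496×10^8 = 7.9288×10^7 km; r₂ = 2.60 × 1.496×10^8 = 3.8896×10^8 km.
The Hohmann ellipse has a_t = (r₁ + r₂)/2 = 2.34124×10^8 km.
Transfer time t = π√(a_t³/μ) = π√((2.34124×10^8)³ / 1.327×10^11) = 3.089×10^7 s.
Converting: 3.089×10^7 s ÷ 3.15576×10^7 s/year (365.25 × 86400) = 0.979 years.

t = 0.979 years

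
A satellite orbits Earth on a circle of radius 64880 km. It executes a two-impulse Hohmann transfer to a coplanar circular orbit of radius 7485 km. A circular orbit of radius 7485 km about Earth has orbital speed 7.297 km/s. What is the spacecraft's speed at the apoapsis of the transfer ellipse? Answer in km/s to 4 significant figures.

v = 1.127 km/s

From the circular-orbit relation v² = μ/r at r = 7485 km: μ = v²r = (7.297)² × 7485 = 3.98548×10^5 km³/s².
Transfer-ellipse semi-major axis a_t = (r₁ + r₂)/2 = (64880 + 7485)/2 = 36182.5 km.
The apoapsis of the transfer ellipse is at r = 64880 km.
Vis-viva: v = √[μ(2/r − 1/a_t)] = √[3.98548×10^5 × (2/64880 − 1/36182.5)] = 1.127 km/s.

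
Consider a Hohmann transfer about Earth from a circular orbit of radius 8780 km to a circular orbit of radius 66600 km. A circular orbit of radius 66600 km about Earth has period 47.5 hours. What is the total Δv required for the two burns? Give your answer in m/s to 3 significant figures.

From Kepler's third law T² = 4π²r³/μ at r = 66600 km, T = 47.5 hours = 47.5 × 3600 s = 1.710×10^5 s: μ = 4π²r³/T² = 3.98832×10^5 km³/s².
Semi-major axis of the transfer orbit: a_t = (8780 + 66600)/2 = 37690 km.
At r₁ the circular-orbit speed is v₁ = √(μ/r₁) = 6.740 km/s.
On the transfer ellipse at r₁, v² = μ(2/r − 1/a) gives v_p = √[μ(2/r₁ − 1/a_t)] = 8.959 km/s.
First burn Δv₁ = |v_p − v₁| = 2.219 km/s.
At r₂, v₂ = √(μ/r₂) = 2.447 km/s.
Transfer-orbit speed at r₂: v_a = √[μ(2/r₂ − 1/a_t)] = 1.181 km/s.
Second burn Δv₂ = |v₂ − v_a| = 1.266 km/s.
Total Δv = Δv₁ + Δv₂ = 3.485 km/s.

Δv = 3490 m/s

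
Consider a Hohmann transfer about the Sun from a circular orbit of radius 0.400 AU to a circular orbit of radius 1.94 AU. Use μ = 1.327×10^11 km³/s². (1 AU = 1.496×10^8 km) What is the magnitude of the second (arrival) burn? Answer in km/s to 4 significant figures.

In km: r₁ = 0.400 × 1.496×10^8 = 5.984×10^7 km; r₂ = 1.94 × 1.496×10^8 = 2.90224×10^8 km.
Semi-major axis of the transfer orbit: a_t = (5.984×10^7 + 2.90224×10^8)/2 = 1.75032×10^8 km.
Circular speed at r = 2.90224×10^8 km: v_c = √(μ/r) = 21.38 km/s.
Transfer-orbit speed at the same r (vis-viva, a = a_t): v_t = √[μ(2/r − 1/a_t)] = 12.50 km/s.
Δv₂ = |v_t − v_c| = |12.50 − 21.38| = 8.880 km/s.

Δv₂ = 8.880 km/s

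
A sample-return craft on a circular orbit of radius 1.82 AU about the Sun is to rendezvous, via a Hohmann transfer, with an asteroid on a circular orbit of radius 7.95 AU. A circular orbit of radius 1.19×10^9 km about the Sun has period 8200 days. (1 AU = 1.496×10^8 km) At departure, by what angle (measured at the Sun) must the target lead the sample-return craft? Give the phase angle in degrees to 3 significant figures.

φ = 93.3°

From Kepler's third law T² = 4π²r³/μ at r = 1.19×10^9 km, T = 8200 days = 8200 × 86400 s = 7.0848×10^8 s: μ = 4π²r³/T² = 1.32540×10^11 km³/s².
In km: r₁ = 1.82 × 1.496×10^8 = 2.72272×10^8 km; r₂ = 7.95 × 1.496×10^8 = 1.18932×10^9 km.
Transfer-ellipse semi-major axis a_t = (r₁ + r₂)/2 = (2.72272×10^8 + 1.18932×10^9)/2 = 7.30796×10^8 km.
The half-period of the transfer ellipse is t = π√(a_t³/μ) = 1.7048×10^8 s.
The target's mean motion on its circular orbit is ω₂ = √(μ/r₂³) = 8.8761×10^-9 rad/s.
Angle swept by the target during transfer: ω₂·t = 1.5132 rad = 86.70°.
Arrival is 180° from departure on the ellipse, so φ = 180° − 86.70° = 93.3°.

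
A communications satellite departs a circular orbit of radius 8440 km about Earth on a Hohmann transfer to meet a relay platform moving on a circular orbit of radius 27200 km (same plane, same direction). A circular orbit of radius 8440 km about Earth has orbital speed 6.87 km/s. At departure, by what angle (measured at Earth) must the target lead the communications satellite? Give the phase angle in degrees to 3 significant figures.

φ = 84.5°

From the circular-orbit relation v² = μ/r at r = 8440 km: μ = v²r = (6.87)² × 8440 = 3.98342×10^5 km³/s².
The Hohmann ellipse has a_t = (r₁ + r₂)/2 = 17820 km.
The half-period of the transfer ellipse is t = π√(a_t³/μ) = 11840.9 s.
Target angular speed ω₂ = √(μ/r₂³) = 1.40694×10^-4 rad/s.
Angle swept by the target during transfer: ω₂·t = 1.66594 rad = 95.451°.
Arrival is 180° from departure on the ellipse, so φ = 180° − 95.451° = 84.5°.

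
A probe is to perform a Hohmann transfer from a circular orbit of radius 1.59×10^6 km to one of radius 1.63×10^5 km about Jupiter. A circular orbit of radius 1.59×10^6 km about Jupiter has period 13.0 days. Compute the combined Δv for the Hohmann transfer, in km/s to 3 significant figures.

Δv = 14.7 km/s

From Kepler's third law T² = 4π²r³/μ at r = 1.59×10^6 km, T = 13.0 days = 13.0 × 86400 s = 1.1232×10^6 s: μ = 4π²r³/T² = 1.25787×10^8 km³/s².
Semi-major axis of the transfer orbit: a_t = (1.590×10^6 + 1.630×10^5)/2 = 8.765×10^5 km.
At r₁ the circular-orbit speed is v₁ = √(μ/r₁) = 8.89447 km/s.
Transfer-orbit speed at r₁ (vis-viva): v_a = √[μ(2/r₁ − 1/a_t)] = 3.83564 km/s.
First burn Δv₁ = |v_a − v₁| = 5.0588 km/s.
At r₂, v₂ = √(μ/r₂) = 27.7795 km/s.
Transfer-orbit speed at r₂: v_p = √[μ(2/r₂ − 1/a_t)] = 37.4151 km/s.
Second burn Δv₂ = |v₂ − v_p| = 9.6356 km/s.
Δv = Δv₁ + Δv₂ = 5.0588 + 9.6356 = 14.69 km/s.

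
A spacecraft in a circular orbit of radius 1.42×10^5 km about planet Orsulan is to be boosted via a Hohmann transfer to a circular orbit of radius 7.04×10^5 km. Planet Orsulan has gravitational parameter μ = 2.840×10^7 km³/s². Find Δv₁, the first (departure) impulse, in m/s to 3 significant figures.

Δv₁ = 4100 m/s

Transfer-ellipse semi-major axis a_t = (r₁ + r₂)/2 = (1.420×10^5 + 7.040×10^5)/2 = 4.230×10^5 km.
Circular speed at r = 1.420×10^5 km: v_c = √(μ/r) = 14.142 km/s.
Transfer-orbit speed at the same r (vis-viva, a = a_t): v_t = √[μ(2/r − 1/a_t)] = 18.244 km/s.
Δv₁ = |v_t − v_c| = |18.244 − 14.142| = 4.102 km/s.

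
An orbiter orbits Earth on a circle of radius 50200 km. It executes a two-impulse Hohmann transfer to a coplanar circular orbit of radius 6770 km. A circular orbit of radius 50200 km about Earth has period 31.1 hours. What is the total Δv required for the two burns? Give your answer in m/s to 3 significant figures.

From Kepler's third law T² = 4π²r³/μ at r = 50200 km, T = 31.1 hours = 31.1 × 3600 s = 1.1196×10^5 s: μ = 4π²r³/T² = 3.98424×10^5 km³/s².
The Hohmann ellipse has a_t = (r₁ + r₂)/2 = 28485 km.
Circular speed at r₁: v₁ = √(μ/r₁) = √(3.98424×10^5/50200) = 2.8172 km/s.
On the transfer ellipse at r₁, v² = μ(2/r − 1/a) gives v_a = √[μ(2/r₁ − 1/a_t)] = 1.3734 km/s.
First burn Δv₁ = |v_a − v₁| = 1.4438 km/s.
At r₂, v₂ = √(μ/r₂) = 7.67146 km/s.
Transfer-orbit speed at r₂: v_p = √[μ(2/r₂ − 1/a_t)] = 10.1841 km/s.
Second burn Δv₂ = |v₂ − v_p| = 2.5126 km/s.
Total Δv = Δv₁ + Δv₂ = 3.956 km/s.

Δv = 3960 m/s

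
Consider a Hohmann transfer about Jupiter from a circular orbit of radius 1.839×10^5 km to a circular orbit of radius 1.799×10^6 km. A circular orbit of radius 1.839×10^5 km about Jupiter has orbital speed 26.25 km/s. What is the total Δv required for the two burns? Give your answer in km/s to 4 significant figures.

Δv = 13.89 km/s

From the circular-orbit relation v² = μ/r at r = 1.839×10^5 km: μ = v²r = (26.25)² × 1.839×10^5 = 1.26719×10^8 km³/s².
Semi-major axis of the transfer orbit: a_t = (1.839×10^5 + 1.799×10^6)/2 = 9.9145×10^5 km.
At r₁ the circular-orbit speed is v₁ = √(μ/r₁) = 26.25 km/s.
Transfer-orbit speed at r₁ (vis-viva equation): v_p = √[μ(2/r₁ − 1/a_t)] = 35.36 km/s.
First burn Δv₁ = |v_p − v₁| = 9.110 km/s.
Circular speed at r₂: v₂ = √(μ/r₂) = 8.393 km/s.
Transfer-orbit speed at r₂: v_a = √[μ(2/r₂ − 1/a_t)] = 3.615 km/s.
Second burn Δv₂ = |v₂ − v_a| = 4.778 km/s.
Δv = Δv₁ + Δv₂ = 9.110 + 4.778 = 13.89 km/s.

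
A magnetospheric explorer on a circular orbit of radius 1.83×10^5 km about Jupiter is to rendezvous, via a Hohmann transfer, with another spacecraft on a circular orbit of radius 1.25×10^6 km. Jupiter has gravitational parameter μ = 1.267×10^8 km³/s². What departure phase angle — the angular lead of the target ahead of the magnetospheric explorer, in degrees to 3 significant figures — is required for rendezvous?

Semi-major axis of the transfer orbit: a_t = (1.830×10^5 + 1.250×10^6)/2 = 7.165×10^5 km.
Transfer time t = π√(a_t³/μ) = 1.692723×10^5 s.
Target angular speed ω₂ = √(μ/r₂³) = 8.054216×10^-6 rad/s.
Angle swept by the target during transfer: ω₂·t = 1.36336 rad = 78.11°.
Arrival is 180° from departure on the ellipse, so φ = 180° − 78.11° = 102°.

φ = 102°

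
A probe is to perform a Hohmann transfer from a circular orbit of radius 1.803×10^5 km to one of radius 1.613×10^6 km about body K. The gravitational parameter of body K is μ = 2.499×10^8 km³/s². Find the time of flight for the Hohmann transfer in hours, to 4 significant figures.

t = 46.87 hours

Transfer-ellipse semi-major axis a_t = (r₁ + r₂)/2 = (1.803×10^5 + 1.613×10^6)/2 = 8.9665×10^5 km.
Half the transfer-orbit period gives t = π√(a_t³/μ) = 1.6873×10^5 s.
Converting: 1.6873×10^5 s ÷ 3600 s/hour = 46.87 hours.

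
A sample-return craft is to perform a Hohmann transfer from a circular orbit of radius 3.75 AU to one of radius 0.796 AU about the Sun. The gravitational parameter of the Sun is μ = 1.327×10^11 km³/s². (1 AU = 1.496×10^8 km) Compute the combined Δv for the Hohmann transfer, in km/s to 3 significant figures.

In km: r₁ = 3.75 × 1.496×10^8 = 5.610×10^8 km; r₂ = 0.796 × 1.496×10^8 = 1.190816×10^8 km.
Transfer-ellipse semi-major axis a_t = (r₁ + r₂)/2 = (5.610×10^8 + 1.190816×10^8)/2 = 3.400408×10^8 km.
Circular speed at r₁: v₁ = √(μ/r₁) = √(1.327×10^11/5.610×10^8) = 15.3799 km/s.
On the transfer ellipse at r₁, vis-viva equation gives v_a = √[μ(2/r₁ − 1/a_t)] = 9.10146 km/s.
First burn Δv₁ = |v_a − v₁| = 6.278 km/s.
Circular speed at r₂: v₂ = √(μ/r₂) = 33.382 km/s.
Transfer-orbit speed at r₂: v_p = √[μ(2/r₂ − 1/a_t)] = 42.877 km/s.
Second burn Δv₂ = |v₂ − v_p| = 9.495 km/s.
Total Δv = Δv₁ + Δv₂ = 15.77 km/s.

Δv = 15.8 km/s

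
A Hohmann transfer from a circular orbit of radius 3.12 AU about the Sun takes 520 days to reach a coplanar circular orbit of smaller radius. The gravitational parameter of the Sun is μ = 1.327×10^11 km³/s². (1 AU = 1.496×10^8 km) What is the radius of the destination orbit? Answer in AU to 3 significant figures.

In km: r₁ = 3.12 × 1.496×10^8 = 4.66752×10^8 km.
Transfer time t = 520 days = 4.4928×10^7 s, and t = π√(a_t³/μ).
So a_t = (μ t²/π²)^(1/3) = (1.327×10^11 × (4.4928×10^7)² / π²)^(1/3) = 3.0052×10^8 km.
Since a_t = (r₁ + r₂)/2, r₂ = 2a_t − r₁ = 2×3.0052×10^8 − 4.66752×10^8 = 1.34288×10^8 km.
In AU: r₂ = 1.34288×10^8 / 1.496×10^8 = 0.898 AU.

r₂ = 0.898 AU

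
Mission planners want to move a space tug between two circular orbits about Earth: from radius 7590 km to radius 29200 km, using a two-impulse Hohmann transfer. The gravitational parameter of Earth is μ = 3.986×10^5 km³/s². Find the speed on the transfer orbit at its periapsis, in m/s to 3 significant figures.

v = 9130 m/s

Semi-major axis of the transfer orbit: a_t = (7590 + 29200)/2 = 18395 km.
At periapsis, r = 7590 km.
Applying v² = μ(2/r − 1/a_t): v = 9.130 km/s.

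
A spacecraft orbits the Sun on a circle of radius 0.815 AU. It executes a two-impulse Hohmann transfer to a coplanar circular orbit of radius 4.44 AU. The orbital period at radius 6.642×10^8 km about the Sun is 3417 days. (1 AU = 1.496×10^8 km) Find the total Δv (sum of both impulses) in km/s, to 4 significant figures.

Δv = 16.16 km/s

From Kepler's third law T² = 4π²r³/μ at r = 6.642×10^8 km, T = 3417 days = 3417 × 86400 s = 2.952288×10^8 s: μ = 4π²r³/T² = 1.32721×10^11 km³/s².
In km: r₁ = 0.815 × 1.496×10^8 = 1.21924×10^8 km; r₂ = 4.44 × 1.496×10^8 = 6.64224×10^8 km.
Semi-major axis of the transfer orbit: a_t = (1.21924×10^8 + 6.64224×10^8)/2 = 3.93074×10^8 km.
Circular speed at r₁: v₁ = √(μ/r₁) = √(1.32721×10^11/1.21924×10^8) = 32.993 km/s.
Transfer-orbit speed at r₁ (vis-viva equation): v_p = √[μ(2/r₁ − 1/a_t)] = 42.889 km/s.
First burn Δv₁ = |v_p − v₁| = 9.896 km/s.
Circular speed at r₂: v₂ = √(μ/r₂) = 14.136 km/s.
Transfer-orbit speed at r₂: v_a = √[μ(2/r₂ − 1/a_t)] = 7.8726 km/s.
Second burn Δv₂ = |v₂ − v_a| = 6.263 km/s.
Total Δv = Δv₁ + Δv₂ = 16.16 km/s.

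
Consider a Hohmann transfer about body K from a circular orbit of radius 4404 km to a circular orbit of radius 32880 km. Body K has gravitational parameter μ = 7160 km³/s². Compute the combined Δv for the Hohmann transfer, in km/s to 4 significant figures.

The Hohmann ellipse has a_t = (r₁ + r₂)/2 = 18642 km.
At r₁ the circular-orbit speed is v₁ = √(μ/r₁) = 1.2751 km/s.
Transfer-orbit speed at r₁ (v² = μ(2/r − 1/a)): v_p = √[μ(2/r₁ − 1/a_t)] = 1.6934 km/s.
First burn Δv₁ = |v_p − v₁| = 0.4183 km/s.
Circular speed at r₂: v₂ = √(μ/r₂) = 0.4666 km/s.
Transfer-orbit speed at r₂: v_a = √[μ(2/r₂ − 1/a_t)] = 0.2268 km/s.
Second burn Δv₂ = |v₂ − v_a| = 0.2398 km/s.
Total Δv = Δv₁ + Δv₂ = 0.6581 km/s.

Δv = 0.6581 km/s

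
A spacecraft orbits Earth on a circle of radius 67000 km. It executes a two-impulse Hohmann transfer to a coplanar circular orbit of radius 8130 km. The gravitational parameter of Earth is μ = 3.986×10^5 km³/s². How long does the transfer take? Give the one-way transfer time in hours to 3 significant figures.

t = 10.1 hours

Semi-major axis of the transfer orbit: a_t = (67000 + 8130)/2 = 37565 km.
Transfer time t = π√(a_t³/μ) = π√((37565)³ / 3.986×10^5) = 36230 s.
Converting: 36230 s ÷ 3600 s/hour = 10.1 hours.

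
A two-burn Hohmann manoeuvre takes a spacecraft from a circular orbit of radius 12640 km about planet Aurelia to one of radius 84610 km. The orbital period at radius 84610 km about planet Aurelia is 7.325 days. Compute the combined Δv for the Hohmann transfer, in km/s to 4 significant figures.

From Kepler's third law T² = 4π²r³/μ at r = 84610 km, T = 7.325 days = 7.325 × 86400 s = 6.3288×10^5 s: μ = 4π²r³/T² = 59701.1 km³/s².
Transfer-ellipse semi-major axis a_t = (r₁ + r₂)/2 = (12640 + 84610)/2 = 48625 km.
Circular speed at r₁: v₁ = √(μ/r₁) = √(59701.1/12640) = 2.1733 km/s.
Transfer-orbit speed at r₁ (vis-viva equation): v_p = √[μ(2/r₁ − 1/a_t)] = 2.8668 km/s.
First burn Δv₁ = |v_p − v₁| = 0.6935 km/s.
Circular speed at r₂: v₂ = √(μ/r₂) = 0.8400 km/s.
Transfer-orbit speed at r₂: v_a = √[μ(2/r₂ − 1/a_t)] = 0.4283 km/s.
Second burn Δv₂ = |v₂ − v_a| = 0.4117 km/s.
Total Δv = Δv₁ + Δv₂ = 1.105 km/s.

Δv = 1.105 km/s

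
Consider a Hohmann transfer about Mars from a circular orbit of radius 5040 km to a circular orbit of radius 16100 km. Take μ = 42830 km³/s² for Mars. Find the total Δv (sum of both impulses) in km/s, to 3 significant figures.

Semi-major axis of the transfer orbit: a_t = (5040 + 16100)/2 = 10570 km.
Circular speed at r₁: v₁ = √(μ/r₁) = √(42830/5040) = 2.91514 km/s.
Transfer-orbit speed at r₁ (vis-viva): v_p = √[μ(2/r₁ − 1/a_t)] = 3.59778 km/s.
First burn Δv₁ = |v_p − v₁| = 0.6826 km/s.
Circular speed at r₂: v₂ = √(μ/r₂) = 1.63103 km/s.
Transfer-orbit speed at r₂: v_a = √[μ(2/r₂ − 1/a_t)] = 1.12626 km/s.
Second burn Δv₂ = |v₂ − v_a| = 0.5048 km/s.
Total Δv = Δv₁ + Δv₂ = 1.187 km/s.

Δv = 1.19 km/s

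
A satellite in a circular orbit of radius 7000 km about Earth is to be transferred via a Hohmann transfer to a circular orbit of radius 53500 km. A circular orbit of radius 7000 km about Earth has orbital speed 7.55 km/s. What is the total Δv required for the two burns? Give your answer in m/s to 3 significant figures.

From the circular-orbit relation v² = μ/r at r = 7000 km: μ = v²r = (7.55)² × 7000 = 3.99018×10^5 km³/s².
Transfer-ellipse semi-major axis a_t = (r₁ + r₂)/2 = (7000 + 53500)/2 = 30250 km.
At r₁ the circular-orbit speed is v₁ = √(μ/r₁) = 7.5500 km/s.
On the transfer ellipse at r₁, vis-viva equation gives v_p = √[μ(2/r₁ − 1/a_t)] = 10.041 km/s.
First burn Δv₁ = |v_p − v₁| = 2.491 km/s.
Circular speed at r₂: v₂ = √(μ/r₂) = 2.731 km/s.
Transfer-orbit speed at r₂: v_a = √[μ(2/r₂ − 1/a_t)] = 1.314 km/s.
Second burn Δv₂ = |v₂ − v_a| = 1.417 km/s.
Δv = Δv₁ + Δv₂ = 2.491 + 1.417 = 3.908 km/s.

Δv = 3910 m/s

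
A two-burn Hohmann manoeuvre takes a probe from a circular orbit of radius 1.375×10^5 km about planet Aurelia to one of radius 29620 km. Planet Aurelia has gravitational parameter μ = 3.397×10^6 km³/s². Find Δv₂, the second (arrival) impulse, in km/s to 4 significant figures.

Semi-major axis of the transfer orbit: a_t = (1.375×10^5 + 29620)/2 = 83560 km.
On the circular orbit at r = 29620 km, v_c = √(μ/r) = 10.709 km/s.
Vis-viva on the transfer ellipse at r = 29620 km gives v_t = √[μ(2/r − 1/a_t)] = 13.737 km/s.
Δv₂ = |v_t − v_c| = |13.737 − 10.709| = 3.028 km/s.

Δv₂ = 3.028 km/s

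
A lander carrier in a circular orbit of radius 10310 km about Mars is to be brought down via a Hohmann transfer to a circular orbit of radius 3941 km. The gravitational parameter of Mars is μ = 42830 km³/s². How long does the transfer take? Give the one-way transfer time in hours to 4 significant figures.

Semi-major axis of the transfer orbit: a_t = (10310 + 3941)/2 = 7125.5 km.
Transfer time t = π√(a_t³/μ) = π√((7125.5)³ / 42830) = 9131 s.
Converting: 9131 s ÷ 3600 s/hour = 2.536 hours.

t = 2.536 hours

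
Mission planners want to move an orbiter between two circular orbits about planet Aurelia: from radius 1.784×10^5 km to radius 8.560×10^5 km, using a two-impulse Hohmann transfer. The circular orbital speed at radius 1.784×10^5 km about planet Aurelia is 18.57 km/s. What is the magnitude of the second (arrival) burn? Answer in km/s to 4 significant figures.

From the circular-orbit relation v² = μ/r at r = 1.784×10^5 km: μ = v²r = (18.57)² × 1.784×10^5 = 6.15203×10^7 km³/s².
The Hohmann ellipse has a_t = (r₁ + r₂)/2 = 5.172×10^5 km.
Circular speed at r = 8.560×10^5 km: v_c = √(μ/r) = 8.478 km/s.
Vis-viva on the transfer ellipse at r = 8.560×10^5 km gives v_t = √[μ(2/r − 1/a_t)] = 4.979 km/s.
Δv₂ = |v_t − v_c| = |4.979 − 8.478| = 3.499 km/s.

Δv₂ = 3.499 km/s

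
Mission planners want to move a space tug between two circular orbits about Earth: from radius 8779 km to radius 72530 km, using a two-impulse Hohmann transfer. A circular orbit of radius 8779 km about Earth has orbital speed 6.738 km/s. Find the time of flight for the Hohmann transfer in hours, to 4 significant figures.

t = 11.33 hours

From the circular-orbit relation v² = μ/r at r = 8779 km: μ = v²r = (6.738)² × 8779 = 3.98572×10^5 km³/s².
Transfer-ellipse semi-major axis a_t = (r₁ + r₂)/2 = (8779 + 72530)/2 = 40654.5 km.
Half the transfer-orbit period gives t = π√(a_t³/μ) = 40790 s.
Converting: 40790 s ÷ 3600 s/hour = 11.33 hours.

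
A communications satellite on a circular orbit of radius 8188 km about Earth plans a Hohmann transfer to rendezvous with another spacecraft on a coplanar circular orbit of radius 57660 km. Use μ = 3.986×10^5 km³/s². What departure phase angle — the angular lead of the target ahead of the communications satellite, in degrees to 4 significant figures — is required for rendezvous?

The Hohmann ellipse has a_t = (r₁ + r₂)/2 = 32924 km.
The half-period of the transfer ellipse is t = π√(a_t³/μ) = 29727 s.
Target angular speed ω₂ = √(μ/r₂³) = 4.5599×10^-5 rad/s.
Angle swept by the target during transfer: ω₂·t = 1.35552 rad = 77.67°.
Arrival is 180° from departure on the ellipse, so φ = 180° − 77.67° = 102.3°.

φ = 102.3°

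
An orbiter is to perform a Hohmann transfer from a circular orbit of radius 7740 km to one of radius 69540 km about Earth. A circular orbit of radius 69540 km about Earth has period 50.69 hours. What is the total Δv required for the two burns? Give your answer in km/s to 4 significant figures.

Δv = 3.774 km/s

From Kepler's third law T² = 4π²r³/μ at r = 69540 km, T = 50.69 hours = 50.69 × 3600 s = 1.82484×10^5 s: μ = 4π²r³/T² = 3.98671×10^5 km³/s².
Semi-major axis of the transfer orbit: a_t = (7740 + 69540)/2 = 38640 km.
Circular speed at r₁: v₁ = √(μ/r₁) = √(3.98671×10^5/7740) = 7.177 km/s.
On the transfer ellipse at r₁, vis-viva gives v_p = √[μ(2/r₁ − 1/a_t)] = 9.628 km/s.
First burn Δv₁ = |v_p − v₁| = 2.451 km/s.
Circular speed at r₂: v₂ = √(μ/r₂) = 2.3944 km/s.
Transfer-orbit speed at r₂: v_a = √[μ(2/r₂ − 1/a_t)] = 1.0716 km/s.
Second burn Δv₂ = |v₂ − v_a| = 1.323 km/s.
Total Δv = Δv₁ + Δv₂ = 3.774 km/s.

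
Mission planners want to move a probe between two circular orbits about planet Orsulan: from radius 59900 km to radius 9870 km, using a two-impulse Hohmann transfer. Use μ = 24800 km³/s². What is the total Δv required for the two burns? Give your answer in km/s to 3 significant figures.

The Hohmann ellipse has a_t = (r₁ + r₂)/2 = 34885 km.
Circular speed at r₁: v₁ = √(μ/r₁) = √(24800/59900) = 0.64345 km/s.
Transfer-orbit speed at r₁ (vis-viva equation): v_a = √[μ(2/r₁ − 1/a_t)] = 0.34226 km/s.
First burn Δv₁ = |v_a − v₁| = 0.3012 km/s.
Circular speed at r₂: v₂ = √(μ/r₂) = 1.585 km/s.
Transfer-orbit speed at r₂: v_p = √[μ(2/r₂ − 1/a_t)] = 2.077 km/s.
Second burn Δv₂ = |v₂ − v_p| = 0.4920 km/s.
Total Δv = Δv₁ + Δv₂ = 0.7932 km/s.

Δv = 0.793 km/s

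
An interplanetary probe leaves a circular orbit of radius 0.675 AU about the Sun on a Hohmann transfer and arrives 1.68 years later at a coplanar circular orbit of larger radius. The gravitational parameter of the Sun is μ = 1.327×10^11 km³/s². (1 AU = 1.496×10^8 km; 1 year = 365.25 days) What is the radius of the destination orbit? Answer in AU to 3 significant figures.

r₂ = 3.81 AU

In km: r₁ = 0.675 × 1.496×10^8 = 1.0098×10^8 km.
Transfer time t = 1.68 years × 365.25 × 86400 s = 5.3016768×10^7 s, and t = π√(a_t³/μ).
So a_t = (μ t²/π²)^(1/3) = (1.327×10^11 × (5.3016768×10^7)² / π²)^(1/3) = 3.3558×10^8 km.
Since a_t = (r₁ + r₂)/2, r₂ = 2a_t − r₁ = 2×3.3558×10^8 − 1.0098×10^8 = 5.7018×10^8 km.
In AU: r₂ = 5.7018×10^8 / 1.496×10^8 = 3.81 AU.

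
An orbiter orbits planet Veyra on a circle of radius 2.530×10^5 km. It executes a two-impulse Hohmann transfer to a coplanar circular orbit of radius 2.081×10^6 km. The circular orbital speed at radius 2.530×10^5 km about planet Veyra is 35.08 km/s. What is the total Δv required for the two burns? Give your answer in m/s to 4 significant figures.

From the circular-orbit relation v² = μ/r at r = 2.530×10^5 km: μ = v²r = (35.08)² × 2.530×10^5 = 3.11343×10^8 km³/s².
The Hohmann ellipse has a_t = (r₁ + r₂)/2 = 1.167×10^6 km.
Circular speed at r₁: v₁ = √(μ/r₁) = √(3.11343×10^8/2.530×10^5) = 35.08 km/s.
Transfer-orbit speed at r₁ (v² = μ(2/r − 1/a)): v_p = √[μ(2/r₁ − 1/a_t)] = 46.84 km/s.
First burn Δv₁ = |v_p − v₁| = 11.76 km/s.
At r₂, v₂ = √(μ/r₂) = 12.2316 km/s.
Transfer-orbit speed at r₂: v_a = √[μ(2/r₂ − 1/a_t)] = 5.69520 km/s.
Second burn Δv₂ = |v₂ − v_a| = 6.536 km/s.
Total Δv = Δv₁ + Δv₂ = 18.30 km/s.

Δv = 18300 m/s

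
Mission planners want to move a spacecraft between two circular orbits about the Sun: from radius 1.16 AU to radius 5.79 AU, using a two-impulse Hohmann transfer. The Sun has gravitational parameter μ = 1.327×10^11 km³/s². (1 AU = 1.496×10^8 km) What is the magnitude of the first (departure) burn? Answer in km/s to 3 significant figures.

In km: r₁ = 1.16 × 1.496×10^8 = 1.73536×10^8 km; r₂ = 5.79 × 1.496×10^8 = 8.66184×10^8 km.
The Hohmann ellipse has a_t = (r₁ + r₂)/2 = 5.1986×10^8 km.
On the circular orbit at r = 1.73536×10^8 km, v_c = √(μ/r) = 27.653 km/s.
Vis-viva on the transfer ellipse at r = 1.73536×10^8 km gives v_t = √[μ(2/r − 1/a_t)] = 35.695 km/s.
Δv₁ = |v_t − v_c| = |35.695 − 27.653| = 8.042 km/s.

Δv₁ = 8.04 km/s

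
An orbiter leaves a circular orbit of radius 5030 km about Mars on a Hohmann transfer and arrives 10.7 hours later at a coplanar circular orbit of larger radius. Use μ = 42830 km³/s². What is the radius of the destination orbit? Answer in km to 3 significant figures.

Transfer time t = 10.7 hours = 38520 s, and t = π√(a_t³/μ).
So a_t = (μ t²/π²)^(1/3) = (42830 × (38520)² / π²)^(1/3) = 18604 km.
Since a_t = (r₁ + r₂)/2, r₂ = 2a_t − r₁ = 2×18604 − 5030 = 32178 km.

r₂ = 32200 km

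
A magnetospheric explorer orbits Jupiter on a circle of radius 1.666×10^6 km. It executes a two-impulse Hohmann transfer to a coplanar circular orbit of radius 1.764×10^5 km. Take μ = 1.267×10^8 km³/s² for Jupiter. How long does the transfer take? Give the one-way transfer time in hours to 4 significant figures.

t = 68.55 hours

Semi-major axis of the transfer orbit: a_t = (1.666×10^6 + 1.764×10^5)/2 = 9.212×10^5 km.
Transfer time t = π√(a_t³/μ) = π√((9.212×10^5)³ / 1.267×10^8) = 2.4677×10^5 s.
Converting: 2.4677×10^5 s ÷ 3600 s/hour = 68.55 hours.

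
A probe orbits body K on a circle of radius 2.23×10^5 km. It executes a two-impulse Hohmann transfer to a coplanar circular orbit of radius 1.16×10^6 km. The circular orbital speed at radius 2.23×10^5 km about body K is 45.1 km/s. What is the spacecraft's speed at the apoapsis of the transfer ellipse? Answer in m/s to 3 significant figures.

v = 11200 m/s

From the circular-orbit relation v² = μ/r at r = 2.23×10^5 km: μ = v²r = (45.1)² × 2.23×10^5 = 4.53584×10^8 km³/s².
Semi-major axis of the transfer orbit: a_t = (2.230×10^5 + 1.160×10^6)/2 = 6.915×10^5 km.
The apoapsis of the transfer ellipse is at r = 1.160×10^6 km.
Vis-viva: v = √[μ(2/r − 1/a_t)] = √[4.53584×10^8 × (2/1.160×10^6 − 1/6.915×10^5)] = 11.23 km/s.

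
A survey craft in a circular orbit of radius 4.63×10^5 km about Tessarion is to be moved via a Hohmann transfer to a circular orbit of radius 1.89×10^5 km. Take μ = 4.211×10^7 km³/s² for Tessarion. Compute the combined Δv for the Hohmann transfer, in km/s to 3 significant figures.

Semi-major axis of the transfer orbit: a_t = (4.630×10^5 + 1.890×10^5)/2 = 3.260×10^5 km.
At r₁ the circular-orbit speed is v₁ = √(μ/r₁) = 9.5368 km/s.
Transfer-orbit speed at r₁ (v² = μ(2/r − 1/a)): v_a = √[μ(2/r₁ − 1/a_t)] = 7.2615 km/s.
First burn Δv₁ = |v_a − v₁| = 2.275 km/s.
At r₂, v₂ = √(μ/r₂) = 14.927 km/s.
Transfer-orbit speed at r₂: v_p = √[μ(2/r₂ − 1/a_t)] = 17.789 km/s.
Second burn Δv₂ = |v₂ − v_p| = 2.862 km/s.
Total Δv = Δv₁ + Δv₂ = 5.137 km/s.

Δv = 5.14 km/s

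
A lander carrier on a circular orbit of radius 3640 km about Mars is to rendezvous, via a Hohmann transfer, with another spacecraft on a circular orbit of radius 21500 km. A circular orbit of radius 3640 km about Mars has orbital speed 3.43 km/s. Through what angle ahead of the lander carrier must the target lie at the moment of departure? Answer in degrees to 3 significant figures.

φ = 99.5°

From the circular-orbit relation v² = μ/r at r = 3640 km: μ = v²r = (3.43)² × 3640 = 42824.2 km³/s².
Transfer-ellipse semi-major axis a_t = (r₁ + r₂)/2 = (3640 + 21500)/2 = 12570 km.
The half-period of the transfer ellipse is t = π√(a_t³/μ) = 21395 s.
The target's mean motion on its circular orbit is ω₂ = √(μ/r₂³) = 6.5643×10^-5 rad/s.
Angle swept by the target during transfer: ω₂·t = 1.4044 rad = 80.47°.
The lander carrier traverses 180° on the transfer ellipse, so the target must lead by 180° − 80.47° = 99.5°.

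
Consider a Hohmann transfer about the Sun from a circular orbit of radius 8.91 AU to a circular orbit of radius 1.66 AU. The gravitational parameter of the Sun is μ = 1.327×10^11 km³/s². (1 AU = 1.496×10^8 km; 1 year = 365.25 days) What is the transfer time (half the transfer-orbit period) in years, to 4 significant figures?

t = 6.075 years

In km: r₁ = 8.91 × 1.496×10^8 = 1.332936×10^9 km; r₂ = 1.66 × 1.496×10^8 = 2.48336×10^8 km.
The Hohmann ellipse has a_t = (r₁ + r₂)/2 = 7.90636×10^8 km.
By Kepler's third law the transfer-orbit period is T = 2π√(a_t³/μ), so t = T/2 = 1.917×10^8 s.
Converting: 1.917×10^8 s ÷ 3.15576×10^7 s/year (365.25 × 86400) = 6.075 years.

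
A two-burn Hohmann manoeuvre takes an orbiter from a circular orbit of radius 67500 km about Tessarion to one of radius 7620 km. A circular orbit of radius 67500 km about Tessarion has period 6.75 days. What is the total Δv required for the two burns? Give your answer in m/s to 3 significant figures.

Δv = 1140 m/s

From Kepler's third law T² = 4π²r³/μ at r = 67500 km, T = 6.75 days = 6.75 × 86400 s = 5.832×10^5 s: μ = 4π²r³/T² = 35697.4 km³/s².
Semi-major axis of the transfer orbit: a_t = (67500 + 7620)/2 = 37560 km.
Circular speed at r₁: v₁ = √(μ/r₁) = √(35697.4/67500) = 0.72722 km/s.
On the transfer ellipse at r₁, v² = μ(2/r − 1/a) gives v_a = √[μ(2/r₁ − 1/a_t)] = 0.32755 km/s.
First burn Δv₁ = |v_a − v₁| = 0.3997 km/s.
Circular speed at r₂: v₂ = √(μ/r₂) = 2.1644 km/s.
Transfer-orbit speed at r₂: v_p = √[μ(2/r₂ − 1/a_t)] = 2.9015 km/s.
Second burn Δv₂ = |v₂ − v_p| = 0.7371 km/s.
Total Δv = Δv₁ + Δv₂ = 1.137 km/s.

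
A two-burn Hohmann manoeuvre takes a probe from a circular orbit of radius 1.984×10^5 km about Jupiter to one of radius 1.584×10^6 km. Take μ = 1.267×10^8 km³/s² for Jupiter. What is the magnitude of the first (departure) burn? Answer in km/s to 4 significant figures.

Δv₁ = 8.420 km/s

Transfer-ellipse semi-major axis a_t = (r₁ + r₂)/2 = (1.984×10^5 + 1.584×10^6)/2 = 8.912×10^5 km.
Circular speed at r = 1.984×10^5 km: v_c = √(μ/r) = 25.27 km/s.
Vis-viva on the transfer ellipse at r = 1.984×10^5 km gives v_t = √[μ(2/r − 1/a_t)] = 33.69 km/s.
Δv₁ = |v_t − v_c| = |33.69 − 25.27| = 8.420 km/s.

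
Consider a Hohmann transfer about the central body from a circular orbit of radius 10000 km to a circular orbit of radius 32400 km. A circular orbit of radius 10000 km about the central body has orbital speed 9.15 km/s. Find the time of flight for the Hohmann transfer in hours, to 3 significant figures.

From the circular-orbit relation v² = μ/r at r = 10000 km: μ = v²r = (9.15)² × 10000 = 8.37225×10^5 km³/s².
Semi-major axis of the transfer orbit: a_t = (10000 + 32400)/2 = 21200 km.
By Kepler's third law the transfer-orbit period is T = 2π√(a_t³/μ), so t = T/2 = 10600 s.
Converting: 10600 s ÷ 3600 s/hour = 2.94 hours.

t = 2.94 hours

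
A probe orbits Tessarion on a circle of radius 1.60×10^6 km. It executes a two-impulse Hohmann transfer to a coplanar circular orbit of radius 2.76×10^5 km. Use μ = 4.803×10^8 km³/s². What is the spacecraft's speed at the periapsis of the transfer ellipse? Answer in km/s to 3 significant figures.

v = 54.5 km/s

Semi-major axis of the transfer orbit: a_t = (1.600×10^6 + 2.760×10^5)/2 = 9.380×10^5 km.
At periapsis, r = 2.760×10^5 km.
Applying v² = μ(2/r − 1/a_t): v = 54.48 km/s.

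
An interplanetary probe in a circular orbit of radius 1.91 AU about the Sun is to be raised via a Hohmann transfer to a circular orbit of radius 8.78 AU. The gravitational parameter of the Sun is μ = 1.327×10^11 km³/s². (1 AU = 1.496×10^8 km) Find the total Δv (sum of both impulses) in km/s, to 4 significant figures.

Δv = 10.11 km/s

In km: r₁ = 1.91 × 1.496×10^8 = 2.85736×10^8 km; r₂ = 8.78 × 1.496×10^8 = 1.313488×10^9 km.
Semi-major axis of the transfer orbit: a_t = (2.85736×10^8 + 1.313488×10^9)/2 = 7.99612×10^8 km.
Circular speed at r₁: v₁ = √(μ/r₁) = √(1.327×10^11/2.85736×10^8) = 21.55 km/s.
On the transfer ellipse at r₁, vis-viva equation gives v_p = √[μ(2/r₁ − 1/a_t)] = 27.62 km/s.
First burn Δv₁ = |v_p − v₁| = 6.070 km/s.
Circular speed at r₂: v₂ = √(μ/r₂) = 10.0513 km/s.
Transfer-orbit speed at r₂: v_a = √[μ(2/r₂ − 1/a_t)] = 6.00849 km/s.
Second burn Δv₂ = |v₂ − v_a| = 4.043 km/s.
Δv = Δv₁ + Δv₂ = 6.070 + 4.043 = 10.11 km/s.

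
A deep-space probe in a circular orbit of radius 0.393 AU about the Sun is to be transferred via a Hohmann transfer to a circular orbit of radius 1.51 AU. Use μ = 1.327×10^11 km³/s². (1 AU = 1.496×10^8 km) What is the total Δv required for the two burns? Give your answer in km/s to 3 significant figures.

Δv = 21.0 km/s

In km: r₁ = 0.393 × 1.496×10^8 = 5.87928×10^7 km; r₂ = 1.51 × 1.496×10^8 = 2.25896×10^8 km.
Semi-major axis of the transfer orbit: a_t = (5.87928×10^7 + 2.25896×10^8)/2 = 1.423444×10^8 km.
At r₁ the circular-orbit speed is v₁ = √(μ/r₁) = 47.51 km/s.
Transfer-orbit speed at r₁ (vis-viva equation): v_p = √[μ(2/r₁ − 1/a_t)] = 59.85 km/s.
First burn Δv₁ = |v_p − v₁| = 12.34 km/s.
At r₂, v₂ = √(μ/r₂) = 24.23713 km/s.
Transfer-orbit speed at r₂: v_a = √[μ(2/r₂ − 1/a_t)] = 15.57661 km/s.
Second burn Δv₂ = |v₂ − v_a| = 8.661 km/s.
Δv = Δv₁ + Δv₂ = 12.34 + 8.661 = 21.00 km/s.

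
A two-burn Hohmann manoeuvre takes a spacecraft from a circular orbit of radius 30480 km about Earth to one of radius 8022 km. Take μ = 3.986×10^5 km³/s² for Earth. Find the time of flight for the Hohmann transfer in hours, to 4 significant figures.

t = 3.692 hours

The Hohmann ellipse has a_t = (r₁ + r₂)/2 = 19251 km.
Transfer time t = π√(a_t³/μ) = π√((19251)³ / 3.986×10^5) = 13290 s.
Converting: 13290 s ÷ 3600 s/hour = 3.692 hours.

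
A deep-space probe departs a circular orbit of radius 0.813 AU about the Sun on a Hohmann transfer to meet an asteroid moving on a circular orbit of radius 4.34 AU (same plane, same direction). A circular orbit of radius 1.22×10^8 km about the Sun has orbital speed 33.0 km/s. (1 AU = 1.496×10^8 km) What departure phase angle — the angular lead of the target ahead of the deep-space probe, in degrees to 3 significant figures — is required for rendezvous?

φ = 97.7°

From the circular-orbit relation v² = μ/r at r = 1.22×10^8 km: μ = v²r = (33.0)² × 1.22×10^8 = 1.32858×10^11 km³/s².
In km: r₁ = 0.813 × 1.496×10^8 = 1.216248×10^8 km; r₂ = 4.34 × 1.496×10^8 = 6.49264×10^8 km.
Transfer-ellipse semi-major axis a_t = (r₁ + r₂)/2 = (1.216248×10^8 + 6.49264×10^8)/2 = 3.854444×10^8 km.
Transfer time t = π√(a_t³/μ) = 6.522×10^7 s.
Target angular speed ω₂ = √(μ/r₂³) = 2.203×10^-8 rad/s.
Angle swept by the target during transfer: ω₂·t = 1.437 rad = 82.33°.
Arrival is 180° from departure on the ellipse, so φ = 180° − 82.33° = 97.7°.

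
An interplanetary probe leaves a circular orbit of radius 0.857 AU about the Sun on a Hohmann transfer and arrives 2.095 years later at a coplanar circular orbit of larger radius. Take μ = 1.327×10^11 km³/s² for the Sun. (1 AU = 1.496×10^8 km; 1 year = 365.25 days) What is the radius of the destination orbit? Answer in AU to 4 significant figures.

r₂ = 4.341 AU

In km: r₁ = 0.857 × 1.496×10^8 = 1.282072×10^8 km.
Transfer time t = 2.095 years × 365.25 × 86400 s = 6.6113172×10^7 s, and t = π√(a_t³/μ).
So a_t = (μ t²/π²)^(1/3) = (1.327×10^11 × (6.6113172×10^7)² / π²)^(1/3) = 3.8879×10^8 km.
Since a_t = (r₁ + r₂)/2, r₂ = 2a_t − r₁ = 2×3.8879×10^8 − 1.282072×10^8 = 6.493728×10^8 km.
In AU: r₂ = 6.493728×10^8 / 1.496×10^8 = 4.341 AU.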